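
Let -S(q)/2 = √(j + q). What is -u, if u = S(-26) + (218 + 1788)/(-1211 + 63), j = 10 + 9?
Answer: 1003/574 + 2*I*√7 ≈ 1.7474 + 5.2915*I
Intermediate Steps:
j = 19
S(q) = -2*√(19 + q)
u = -1003/574 - 2*I*√7 (u = -2*√(19 - 26) + (218 + 1788)/(-1211 + 63) = -2*I*√7 + 2006/(-1148) = -2*I*√7 + 2006*(-1/1148) = -2*I*√7 - 1003/574 = -1003/574 - 2*I*√7 ≈ -1.7474 - 5.2915*I)
-u = -(-1003/574 - 2*I*√7) = 1003/574 + 2*I*√7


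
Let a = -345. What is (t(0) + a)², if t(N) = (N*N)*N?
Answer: 119025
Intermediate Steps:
t(N) = N³ (t(N) = N²*N = N³)
(t(0) + a)² = (0³ - 345)² = (0 - 345)² = (-345)² = 119025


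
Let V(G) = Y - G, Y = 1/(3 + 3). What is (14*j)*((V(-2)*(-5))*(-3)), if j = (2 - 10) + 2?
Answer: -2730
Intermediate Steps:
j = -6 (j = -8 + 2 = -6)
Y = ⅙ (Y = 1/6 = ⅙ ≈ 0.16667)
V(G) = ⅙ - G
(14*j)*((V(-2)*(-5))*(-3)) = (14*(-6))*(((⅙ - 1*(-2))*(-5))*(-3)) = -84*(⅙ + 2)*(-5)*(-3) = -84*(13/6)*(-5)*(-3) = -(-910)*(-3) = -84*65/2 = -2730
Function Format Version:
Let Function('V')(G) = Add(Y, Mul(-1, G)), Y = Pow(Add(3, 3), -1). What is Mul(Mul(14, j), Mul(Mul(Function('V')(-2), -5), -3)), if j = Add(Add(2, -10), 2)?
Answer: -2730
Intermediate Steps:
j = -6 (j = Add(-8, 2) = -6)
Y = Rational(1, 6) (Y = Pow(6, -1) = Rational(1, 6) ≈ 0.16667)
Function('V')(G) = Add(Rational(1, 6), Mul(-1, G))
Mul(Mul(14, j), Mul(Mul(Function('V')(-2), -5), -3)) = Mul(Mul(14, -6), Mul(Mul(Add(Rational(1, 6), Mul(-1, -2)), -5), -3)) = Mul(-84, Mul(Mul(Add(Rational(1, 6), 2), -5), -3)) = Mul(-84, Mul(Mul(Rational(13, 6), -5), -3)) = Mul(-84, Mul(Rational(-65, 6), -3)) = Mul(-84, Rational(65, 2)) = -2730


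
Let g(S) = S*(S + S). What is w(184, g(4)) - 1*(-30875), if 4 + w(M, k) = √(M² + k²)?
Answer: 30871 + 8*√545 ≈ 31058.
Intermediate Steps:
g(S) = 2*S² (g(S) = S*(2*S) = 2*S²)
w(M, k) = -4 + √(M² + k²)
w(184, g(4)) - 1*(-30875) = (-4 + √(184² + (2*4²)²)) - 1*(-30875) = (-4 + √(33856 + (2*16)²)) + 30875 = (-4 + √(33856 + 32²)) + 30875 = (-4 + √(33856 + 1024)) + 30875 = (-4 + √34880) + 30875 = (-4 + 8*√545) + 30875 = 30871 + 8*√545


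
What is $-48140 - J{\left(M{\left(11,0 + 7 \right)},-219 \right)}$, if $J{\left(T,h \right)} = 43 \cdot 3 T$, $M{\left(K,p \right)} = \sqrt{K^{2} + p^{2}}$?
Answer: $-48140 - 129 \sqrt{170} \approx -49822.0$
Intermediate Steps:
$J{\left(T,h \right)} = 129 T$
$-48140 - J{\left(M{\left(11,0 + 7 \right)},-219 \right)} = -48140 - 129 \sqrt{11^{2} + \left(0 + 7\right)^{2}} = -48140 - 129 \sqrt{121 + 7^{2}} = -48140 - 129 \sqrt{121 + 49} = -48140 - 129 \sqrt{170}$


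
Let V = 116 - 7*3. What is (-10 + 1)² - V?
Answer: -14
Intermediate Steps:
V = 95 (V = 116 - 1*21 = 116 - 21 = 95)
(-10 + 1)² - V = (-10 + 1)² - 1*95 = (-9)² - 95 = 81 - 95 = -14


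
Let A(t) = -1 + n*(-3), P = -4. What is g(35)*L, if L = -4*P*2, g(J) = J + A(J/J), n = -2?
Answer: 1280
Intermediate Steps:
A(t) = 5 (A(t) = -1 - 2*(-3) = -1 + 6 = 5)
g(J) = 5 + J (g(J) = J + 5 = 5 + J)
L = 32 (L = -4*(-4)*2 = 16*2 = 32)
g(35)*L = (5 + 35)*32 = 40*32 = 1280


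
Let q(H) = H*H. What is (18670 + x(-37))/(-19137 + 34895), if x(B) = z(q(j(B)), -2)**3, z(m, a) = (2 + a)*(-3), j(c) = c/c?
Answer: 9335/7879 ≈ 1.1848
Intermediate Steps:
j(c) = 1
q(H) = H**2
z(m, a) = -6 - 3*a
x(B) = 0 (x(B) = (-6 - 3*(-2))**3 = (-6 + 6)**3 = 0**3 = 0)
(18670 + x(-37))/(-19137 + 34895) = (18670 + 0)/(-19137 + 34895) = 18670/15758 = 18670*(1/15758) = 9335/7879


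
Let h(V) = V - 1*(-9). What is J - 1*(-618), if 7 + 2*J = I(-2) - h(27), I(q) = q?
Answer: 1191/2 ≈ 595.50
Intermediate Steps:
h(V) = 9 + V (h(V) = V + 9 = 9 + V)
J = -45/2 (J = -7/2 + (-2 - (9 + 27))/2 = -7/2 + (-2 - 1*36)/2 = -7/2 + (-2 - 36)/2 = -7/2 + (½)*(-38) = -7/2 - 19 = -45/2 ≈ -22.500)
J - 1*(-618) = -45/2 - 1*(-618) = -45/2 + 618 = 1191/2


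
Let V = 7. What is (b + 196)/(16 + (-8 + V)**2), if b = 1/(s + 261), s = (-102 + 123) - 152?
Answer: 25481/2210 ≈ 11.530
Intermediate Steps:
s = -131 (s = 21 - 152 = -131)
b = 1/130 (b = 1/(-131 + 261) = 1/130 ≈ 0.0076923)
(b + 196)/(16 + (-8 + V)**2) = (1/130 + 196)/(16 + (-8 + 7)**2) = 25481/(130*(16 + (-1)**2)) = 25481/(130*(16 + 1)) = (25481/130)/17 = (25481/130)*(1/17) = 25481/2210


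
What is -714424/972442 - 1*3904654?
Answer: -1898525129746/486221 ≈ -3.9047e+6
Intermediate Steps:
-714424/972442 - 1*3904654 = -714424*1/972442 - 3904654 = -357212/486221 - 3904654 = -1898525129746/486221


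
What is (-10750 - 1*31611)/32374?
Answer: -42361/32374 ≈ -1.3085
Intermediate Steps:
(-10750 - 1*31611)/32374 = (-10750 - 31611)*(1/32374) = -42361*1/32374 = -42361/32374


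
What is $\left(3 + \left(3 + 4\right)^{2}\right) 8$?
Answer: $416$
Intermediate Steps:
$\left(3 + \left(3 + 4\right)^{2}\right) 8 = \left(3 + 7^{2}\right) 8 = \left(3 + 49\right) 8 = 52 \cdot 8 = 416$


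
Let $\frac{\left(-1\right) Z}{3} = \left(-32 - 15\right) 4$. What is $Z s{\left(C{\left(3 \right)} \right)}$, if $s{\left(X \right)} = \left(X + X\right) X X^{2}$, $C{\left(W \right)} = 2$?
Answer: $18048$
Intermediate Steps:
$s{\left(X \right)} = 2 X^{4}$ ($s{\left(X \right)} = 2 X X X^{2} = 2 X^{2} X^{2} = 2 X^{4}$)
$Z = 564$ ($Z = - 3 \left(-32 - 15\right) 4 = - 3 \left(\left(-47\right) 4\right) = \left(-3\right) \left(-188\right) = 564$)
$Z s{\left(C{\left(3 \right)} \right)} = 564 \cdot 2 \cdot 2^{4} = 564 \cdot 2 \cdot 16 = 564 \cdot 32 = 18048$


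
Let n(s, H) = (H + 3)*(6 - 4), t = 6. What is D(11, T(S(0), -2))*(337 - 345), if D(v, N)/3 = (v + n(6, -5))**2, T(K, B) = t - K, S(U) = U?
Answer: -1176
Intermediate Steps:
n(s, H) = 6 + 2*H (n(s, H) = (3 + H)*2 = 6 + 2*H)
T(K, B) = 6 - K
D(v, N) = 3*(-4 + v)**2 (D(v, N) = 3*(v + (6 + 2*(-5)))**2 = 3*(v + (6 - 10))**2 = 3*(v - 4)**2 = 3*(-4 + v)**2)
D(11, T(S(0), -2))*(337 - 345) = (3*(-4 + 11)**2)*(337 - 345) = (3*7**2)*(-8) = (3*49)*(-8) = 147*(-8) = -1176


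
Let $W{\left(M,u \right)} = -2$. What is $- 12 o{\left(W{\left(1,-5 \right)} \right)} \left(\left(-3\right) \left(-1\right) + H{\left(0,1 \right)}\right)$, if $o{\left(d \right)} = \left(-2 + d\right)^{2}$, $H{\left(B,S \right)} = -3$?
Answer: $0$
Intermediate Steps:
$- 12 o{\left(W{\left(1,-5 \right)} \right)} \left(\left(-3\right) \left(-1\right) + H{\left(0,1 \right)}\right) = - 12 \left(-2 - 2\right)^{2} \left(\left(-3\right) \left(-1\right) - 3\right) = - 12 \left(-4\right)^{2} \left(3 - 3\right) = \left(-12\right) 16 \cdot 0 = \left(-192\right) 0 = 0$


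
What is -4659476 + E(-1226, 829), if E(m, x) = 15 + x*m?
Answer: -5675815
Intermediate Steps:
E(m, x) = 15 + m*x
-4659476 + E(-1226, 829) = -4659476 + (15 - 1226*829) = -4659476 + (15 - 1016354) = -4659476 - 1016339 = -5675815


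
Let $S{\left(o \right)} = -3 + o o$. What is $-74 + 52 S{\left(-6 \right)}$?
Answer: $1642$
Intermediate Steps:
$S{\left(o \right)} = -3 + o^{2}$
$-74 + 52 S{\left(-6 \right)} = -74 + 52 \left(-3 + \left(-6\right)^{2}\right) = -74 + 52 \left(-3 + 36\right) = -74 + 52 \cdot 33 = -74 + 1716 = 1642$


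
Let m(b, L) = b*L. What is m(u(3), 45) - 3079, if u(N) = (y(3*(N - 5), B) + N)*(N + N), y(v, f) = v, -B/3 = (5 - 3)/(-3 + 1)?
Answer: -3889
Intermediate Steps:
B = 3 (B = -3*(5 - 3)/(-3 + 1) = -6/(-2) = -6*(-1)/2 = -3*(-1) = 3)
u(N) = 2*N*(-15 + 4*N) (u(N) = (3*(N - 5) + N)*(N + N) = (3*(-5 + N) + N)*(2*N) = ((-15 + 3*N) + N)*(2*N) = (-15 + 4*N)*(2*N) = 2*N*(-15 + 4*N))
m(b, L) = L*b
m(u(3), 45) - 3079 = 45*(2*3*(-15 + 4*3)) - 3079 = 45*(2*3*(-15 + 12)) - 3079 = 45*(2*3*(-3)) - 3079 = 45*(-18) - 3079 = -810 - 3079 = -3889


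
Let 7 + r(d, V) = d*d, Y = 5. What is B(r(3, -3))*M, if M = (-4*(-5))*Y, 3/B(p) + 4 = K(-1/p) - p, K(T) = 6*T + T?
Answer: -600/19 ≈ -31.579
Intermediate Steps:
r(d, V) = -7 + d² (r(d, V) = -7 + d*d = -7 + d²)
K(T) = 7*T
B(p) = 3/(-4 - p - 7/p) (B(p) = 3/(-4 + (7*(-1/p) - p)) = 3/(-4 + (-7/p - p)) = 3/(-4 + (-p - 7/p)) = 3/(-4 - p - 7/p))
M = 100 (M = -4*(-5)*5 = 20*5 = 100)
B(r(3, -3))*M = -3*(-7 + 3²)/(7 + (-7 + 3²)*(4 + (-7 + 3²)))*100 = -3*(-7 + 9)/(7 + (-7 + 9)*(4 + (-7 + 9)))*100 = -3*2/(7 + 2*(4 + 2))*100 = -3*2/(7 + 2*6)*100 = -3*2/(7 + 12)*100 = -3*2/19*100 = -3*2*1/19*100 = -6/19*100 = -600/19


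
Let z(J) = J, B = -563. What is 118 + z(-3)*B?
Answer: 1807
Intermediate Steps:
118 + z(-3)*B = 118 - 3*(-563) = 118 + 1689 = 1807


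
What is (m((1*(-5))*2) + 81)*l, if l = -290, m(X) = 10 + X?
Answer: -23490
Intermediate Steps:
(m((1*(-5))*2) + 81)*l = ((10 + (1*(-5))*2) + 81)*(-290) = ((10 - 5*2) + 81)*(-290) = ((10 - 10) + 81)*(-290) = (0 + 81)*(-290) = 81*(-290) = -23490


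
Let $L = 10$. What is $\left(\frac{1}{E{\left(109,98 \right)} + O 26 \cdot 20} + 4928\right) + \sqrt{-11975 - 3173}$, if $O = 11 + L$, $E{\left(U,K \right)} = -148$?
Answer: $\frac{53084417}{10772} + 2 i \sqrt{3787} \approx 4928.0 + 123.08 i$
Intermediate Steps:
$O = 21$ ($O = 11 + 10 = 21$)
$\left(\frac{1}{E{\left(109,98 \right)} + O 26 \cdot 20} + 4928\right) + \sqrt{-11975 - 3173} = \left(\frac{1}{-148 + 21 \cdot 26 \cdot 20} + 4928\right) + \sqrt{-11975 - 3173} = \left(\frac{1}{-148 + 546 \cdot 20} + 4928\right) + \sqrt{-15148} = \left(\frac{1}{-148 + 10920} + 4928\right) + 2 i \sqrt{3787} = \left(\frac{1}{10772} + 4928\right) + 2 i \sqrt{3787} = \frac{53084417}{10772} + 2 i \sqrt{3787}$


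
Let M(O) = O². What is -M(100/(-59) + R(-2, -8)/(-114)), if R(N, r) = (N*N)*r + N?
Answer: -22061809/11309769 ≈ -1.9507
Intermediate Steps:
R(N, r) = N + r*N² (R(N, r) = N²*r + N = r*N² + N = N + r*N²)
-M(100/(-59) + R(-2, -8)/(-114)) = -(100/(-59) - 2*(1 - 2*(-8))/(-114))² = -(100*(-1/59) - 2*(1 + 16)*(-1/114))² = -(-100/59 - 2*17*(-1/114))² = -(-100/59 - 34*(-1/114))² = -(-100/59 + 17/57)² = -(-4697/3363)² = -1*22061809/11309769 = -22061809/11309769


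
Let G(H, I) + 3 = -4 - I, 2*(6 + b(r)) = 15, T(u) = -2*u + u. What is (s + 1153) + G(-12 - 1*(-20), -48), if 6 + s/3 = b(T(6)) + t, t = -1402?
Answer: -6051/2 ≈ -3025.5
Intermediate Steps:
T(u) = -u
b(r) = 3/2 (b(r) = -6 + (1/2)*15 = -6 + 15/2 = 3/2)
G(H, I) = -7 - I (G(H, I) = -3 + (-4 - I) = -7 - I)
s = -8439/2 (s = -18 + 3*(3/2 - 1402) = -18 + 3*(-2801/2) = -18 - 8403/2 = -8439/2 ≈ -4219.5)
(s + 1153) + G(-12 - 1*(-20), -48) = (-8439/2 + 1153) + (-7 - 1*(-48)) = -6133/2 + (-7 + 48) = -6133/2 + 41 = -6051/2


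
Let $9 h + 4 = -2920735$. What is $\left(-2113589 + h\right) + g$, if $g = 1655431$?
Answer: $- \frac{7044161}{9} \approx -7.8268 \cdot 10^{5}$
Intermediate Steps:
$h = - \frac{2920739}{9}$ ($h = - \frac{4}{9} + \frac{1}{9} \left(-2920735\right) = - \frac{4}{9} - \frac{2920735}{9} = - \frac{2920739}{9} \approx -3.2453 \cdot 10^{5}$)
$\left(-2113589 + h\right) + g = \left(-2113589 - \frac{2920739}{9}\right) + 1655431 = - \frac{21943040}{9} + 1655431 = - \frac{7044161}{9}$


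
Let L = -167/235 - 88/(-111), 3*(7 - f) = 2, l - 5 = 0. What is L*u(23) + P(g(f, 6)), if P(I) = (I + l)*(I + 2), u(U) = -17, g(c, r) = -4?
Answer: -88601/26085 ≈ -3.3966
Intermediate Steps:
l = 5 (l = 5 + 0 = 5)
f = 19/3 (f = 7 - ⅓*2 = 7 - ⅔ = 19/3 ≈ 6.3333)
L = 2143/26085 (L = -167*1/235 - 88*(-1/111) = -167/235 + 88/111 = 2143/26085 ≈ 0.082155)
P(I) = (2 + I)*(5 + I) (P(I) = (I + 5)*(I + 2) = (5 + I)*(2 + I) = (2 + I)*(5 + I))
L*u(23) + P(g(f, 6)) = (2143/26085)*(-17) + (10 + (-4)² + 7*(-4)) = -36431/26085 + (10 + 16 - 28) = -36431/26085 - 2 = -88601/26085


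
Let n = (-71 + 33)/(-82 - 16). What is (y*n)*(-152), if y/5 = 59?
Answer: -851960/49 ≈ -17387.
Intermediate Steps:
y = 295 (y = 5*59 = 295)
n = 19/49 (n = -38/(-98) = -38*(-1/98) = 19/49 ≈ 0.38775)
(y*n)*(-152) = (295*(19/49))*(-152) = (5605/49)*(-152) = -851960/49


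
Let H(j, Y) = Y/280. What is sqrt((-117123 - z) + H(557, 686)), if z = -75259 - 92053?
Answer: sqrt(5019145)/10 ≈ 224.03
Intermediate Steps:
H(j, Y) = Y/280 (H(j, Y) = Y*(1/280) = Y/280)
z = -167312
sqrt((-117123 - z) + H(557, 686)) = sqrt((-117123 - 1*(-167312)) + (1/280)*686) = sqrt((-117123 + 167312) + 49/20) = sqrt(50189 + 49/20) = sqrt(1003829/20) = sqrt(5019145)/10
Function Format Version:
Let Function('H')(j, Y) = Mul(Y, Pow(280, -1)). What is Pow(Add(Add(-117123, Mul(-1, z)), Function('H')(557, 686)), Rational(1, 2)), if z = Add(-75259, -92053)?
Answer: Mul(Rational(1, 10), Pow(5019145, Rational(1, 2))) ≈ 224.03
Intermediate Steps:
Function('H')(j, Y) = Mul(Rational(1, 280), Y) (Function('H')(j, Y) = Mul(Y, Rational(1, 280)) = Mul(Rational(1, 280), Y))
z = -167312
Pow(Add(Add(-117123, Mul(-1, z)), Function('H')(557, 686)), Rational(1, 2)) = Pow(Add(Add(-117123, Mul(-1, -167312)), Mul(Rational(1, 280), 686)), Rational(1, 2)) = Pow(Add(Add(-117123, 167312), Rational(49, 20)), Rational(1, 2)) = Pow(Add(50189, Rational(49, 20)), Rational(1, 2)) = Pow(Rational(1003829, 20), Rational(1, 2)) = Mul(Rational(1, 10), Pow(5019145, Rational(1, 2)))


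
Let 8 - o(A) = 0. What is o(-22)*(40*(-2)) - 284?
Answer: -924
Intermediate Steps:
o(A) = 8 (o(A) = 8 - 1*0 = 8 + 0 = 8)
o(-22)*(40*(-2)) - 284 = 8*(40*(-2)) - 284 = 8*(-80) - 284 = -640 - 284 = -924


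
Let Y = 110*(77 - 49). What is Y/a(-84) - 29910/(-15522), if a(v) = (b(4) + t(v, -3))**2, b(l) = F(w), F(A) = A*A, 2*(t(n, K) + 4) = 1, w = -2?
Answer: 31876825/2587 ≈ 12322.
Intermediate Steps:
t(n, K) = -7/2 (t(n, K) = -4 + (1/2)*1 = -4 + 1/2 = -7/2)
F(A) = A**2
b(l) = 4 (b(l) = (-2)**2 = 4)
Y = 3080 (Y = 110*28 = 3080)
a(v) = 1/4 (a(v) = (4 - 7/2)**2 = (1/2)**2 = 1/4)
Y/a(-84) - 29910/(-15522) = 3080/(1/4) - 29910/(-15522) = 3080*4 - 29910*(-1/15522) = 12320 + 4985/2587 = 31876825/2587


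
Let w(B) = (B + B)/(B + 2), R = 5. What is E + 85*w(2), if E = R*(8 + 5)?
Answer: 150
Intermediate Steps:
E = 65 (E = 5*(8 + 5) = 5*13 = 65)
w(B) = 2*B/(2 + B) (w(B) = (2*B)/(2 + B) = 2*B/(2 + B))
E + 85*w(2) = 65 + 85*(2*2/(2 + 2)) = 65 + 85*(2*2/4) = 65 + 85*(2*2*(¼)) = 65 + 85*1 = 65 + 85 = 150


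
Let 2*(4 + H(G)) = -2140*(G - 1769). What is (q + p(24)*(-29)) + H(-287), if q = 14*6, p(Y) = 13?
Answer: 2199623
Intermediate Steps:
q = 84
H(G) = 1892826 - 1070*G (H(G) = -4 + (-2140*(G - 1769))/2 = -4 + (-2140*(-1769 + G))/2 = -4 + (3785660 - 2140*G)/2 = -4 + (1892830 - 1070*G) = 1892826 - 1070*G)
(q + p(24)*(-29)) + H(-287) = (84 + 13*(-29)) + (1892826 - 1070*(-287)) = (84 - 377) + (1892826 + 307090) = -293 + 2199916 = 2199623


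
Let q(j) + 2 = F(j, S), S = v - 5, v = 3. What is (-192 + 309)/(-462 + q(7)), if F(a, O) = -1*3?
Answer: -117/467 ≈ -0.25054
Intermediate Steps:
S = -2 (S = 3 - 5 = -2)
F(a, O) = -3
q(j) = -5 (q(j) = -2 - 3 = -5)
(-192 + 309)/(-462 + q(7)) = (-192 + 309)/(-462 - 5) = 117/(-467) = 117*(-1/467) = -117/467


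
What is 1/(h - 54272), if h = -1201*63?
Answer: -1/129935 ≈ -7.6962e-6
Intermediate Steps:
h = -75663
1/(h - 54272) = 1/(-75663 - 54272) = 1/(-129935) = -1/129935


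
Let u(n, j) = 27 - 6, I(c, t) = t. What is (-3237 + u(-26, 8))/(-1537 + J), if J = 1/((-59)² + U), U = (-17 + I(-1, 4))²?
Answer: 11738400/5610049 ≈ 2.0924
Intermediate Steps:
u(n, j) = 21
U = 169 (U = (-17 + 4)² = (-13)² = 169)
J = 1/3650 (J = 1/((-59)² + 169) = 1/(3481 + 169) = 1/3650 ≈ 0.00027397)
(-3237 + u(-26, 8))/(-1537 + J) = (-3237 + 21)/(-1537 + 1/3650) = -3216/(-5610049/3650) = -3216*(-3650/5610049) = 11738400/5610049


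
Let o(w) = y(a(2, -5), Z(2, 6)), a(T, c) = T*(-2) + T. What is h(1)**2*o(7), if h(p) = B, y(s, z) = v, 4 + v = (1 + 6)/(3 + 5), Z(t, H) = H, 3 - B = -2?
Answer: -625/8 ≈ -78.125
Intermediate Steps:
B = 5 (B = 3 - 1*(-2) = 3 + 2 = 5)
a(T, c) = -T (a(T, c) = -2*T + T = -T)
v = -25/8 (v = -4 + (1 + 6)/(3 + 5) = -4 + 7/8 = -25/8 ≈ -3.1250)
y(s, z) = -25/8
o(w) = -25/8
h(p) = 5
h(1)**2*o(7) = 5**2*(-25/8) = 25*(-25/8) = -625/8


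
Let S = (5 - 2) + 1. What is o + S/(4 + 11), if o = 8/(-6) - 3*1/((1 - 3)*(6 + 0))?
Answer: -49/60 ≈ -0.81667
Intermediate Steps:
S = 4 (S = 3 + 1 = 4)
o = -13/12 (o = 8*(-1/6) - 3/(6*(-2)) = -4/3 - 3/(-12) = -4/3 - 3*(-1/12) = -4/3 + 1/4 = -13/12 ≈ -1.0833)
o + S/(4 + 11) = -13/12 + 4/(4 + 11) = -13/12 + 4/15 = -49/60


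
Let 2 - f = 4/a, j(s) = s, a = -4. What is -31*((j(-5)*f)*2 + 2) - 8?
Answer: 860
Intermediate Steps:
f = 3 (f = 2 - 4/(-4) = 2 - 4*(-1)/4 = 2 - 1*(-1) = 2 + 1 = 3)
-31*((j(-5)*f)*2 + 2) - 8 = -31*(-5*3*2 + 2) - 8 = -31*(-15*2 + 2) - 8 = -31*(-30 + 2) - 8 = -31*(-28) - 8 = 868 - 8 = 860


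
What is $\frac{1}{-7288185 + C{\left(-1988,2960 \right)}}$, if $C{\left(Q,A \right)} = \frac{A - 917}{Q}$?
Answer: $- \frac{1988}{14488913823} \approx -1.3721 \cdot 10^{-7}$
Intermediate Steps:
$C{\left(Q,A \right)} = \frac{-917 + A}{Q}$ ($C{\left(Q,A \right)} = \frac{A - 917}{Q} = \frac{-917 + A}{Q}$)
$\frac{1}{-7288185 + C{\left(-1988,2960 \right)}} = \frac{1}{-7288185 + \frac{-917 + 2960}{-1988}} = \frac{1}{-7288185 - \frac{2043}{1988}} = \frac{1}{- \frac{14488913823}{1988}} = - \frac{1988}{14488913823}$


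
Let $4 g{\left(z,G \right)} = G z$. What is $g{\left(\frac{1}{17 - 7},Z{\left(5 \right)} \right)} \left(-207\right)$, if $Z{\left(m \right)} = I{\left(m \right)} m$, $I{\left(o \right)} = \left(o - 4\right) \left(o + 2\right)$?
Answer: $- \frac{1449}{8} \approx -181.13$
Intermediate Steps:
$I{\left(o \right)} = \left(-4 + o\right) \left(2 + o\right)$
$Z{\left(m \right)} = m \left(-8 + m^{2} - 2 m\right)$ ($Z{\left(m \right)} = \left(-8 + m^{2} - 2 m\right) m = m \left(-8 + m^{2} - 2 m\right)$)
$g{\left(z,G \right)} = \frac{G z}{4}$
$g{\left(\frac{1}{17 - 7},Z{\left(5 \right)} \right)} \left(-207\right) = \frac{5 \left(-8 + 5^{2} - 10\right)}{4 \left(17 - 7\right)} \left(-207\right) = \frac{5 \left(-8 + 25 - 10\right)}{4 \cdot 10} \left(-207\right) = \frac{1}{4} \cdot 5 \cdot 7 \cdot \frac{1}{10} \left(-207\right) = \frac{1}{4} \cdot 35 \cdot \frac{1}{10} \left(-207\right) = \frac{7}{8} \left(-207\right) = - \frac{1449}{8}$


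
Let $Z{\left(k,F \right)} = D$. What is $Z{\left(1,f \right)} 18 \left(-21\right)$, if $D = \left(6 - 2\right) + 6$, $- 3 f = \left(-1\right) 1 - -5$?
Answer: $-3780$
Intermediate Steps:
$f = - \frac{4}{3}$ ($f = - \frac{\left(-1\right) 1 - -5}{3} = - \frac{-1 + 5}{3} = \left(- \frac{1}{3}\right) 4 = - \frac{4}{3} \approx -1.3333$)
$D = 10$ ($D = 4 + 6 = 10$)
$Z{\left(k,F \right)} = 10$
$Z{\left(1,f \right)} 18 \left(-21\right) = 10 \cdot 18 \left(-21\right) = 180 \left(-21\right) = -3780$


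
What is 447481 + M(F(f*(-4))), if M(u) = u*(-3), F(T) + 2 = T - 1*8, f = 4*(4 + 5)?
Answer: 447943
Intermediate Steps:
f = 36 (f = 4*9 = 36)
F(T) = -10 + T (F(T) = -2 + (T - 1*8) = -2 + (T - 8) = -2 + (-8 + T) = -10 + T)
M(u) = -3*u
447481 + M(F(f*(-4))) = 447481 - 3*(-10 + 36*(-4)) = 447481 - 3*(-10 - 144) = 447481 - 3*(-154) = 447481 + 462 = 447943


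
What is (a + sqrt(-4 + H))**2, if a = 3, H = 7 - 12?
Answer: 18*I ≈ 18.0*I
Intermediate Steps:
H = -5
(a + sqrt(-4 + H))**2 = (3 + sqrt(-4 - 5))**2 = (3 + sqrt(-9))**2 = (3 + 3*I)**2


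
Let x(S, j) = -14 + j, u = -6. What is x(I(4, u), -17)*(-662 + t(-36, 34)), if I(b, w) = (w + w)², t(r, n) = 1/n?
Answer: 697717/34 ≈ 20521.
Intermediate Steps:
I(b, w) = 4*w² (I(b, w) = (2*w)² = 4*w²)
x(I(4, u), -17)*(-662 + t(-36, 34)) = (-14 - 17)*(-662 + 1/34) = -31*(-662 + 1/34) = -31*(-22507/34) = 697717/34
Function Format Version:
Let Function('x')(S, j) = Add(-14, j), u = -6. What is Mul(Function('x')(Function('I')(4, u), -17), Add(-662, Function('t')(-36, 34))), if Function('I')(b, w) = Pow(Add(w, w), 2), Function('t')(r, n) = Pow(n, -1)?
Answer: Rational(697717, 34) ≈ 20521.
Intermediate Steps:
Function('I')(b, w) = Mul(4, Pow(w, 2)) (Function('I')(b, w) = Pow(Mul(2, w), 2) = Mul(4, Pow(w, 2)))
Mul(Function('x')(Function('I')(4, u), -17), Add(-662, Function('t')(-36, 34))) = Mul(Add(-14, -17), Add(-662, Pow(34, -1))) = Mul(-31, Add(-662, Rational(1, 34))) = Mul(-31, Rational(-22507, 34)) = Rational(697717, 34)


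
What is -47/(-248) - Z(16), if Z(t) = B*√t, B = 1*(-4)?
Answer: 4015/248 ≈ 16.190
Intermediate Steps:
B = -4
Z(t) = -4*√t
-47/(-248) - Z(16) = -47/(-248) - (-4)*√16 = -47*(-1/248) - (-4)*4 = 47/248 - 1*(-16) = 47/248 + 16 = 4015/248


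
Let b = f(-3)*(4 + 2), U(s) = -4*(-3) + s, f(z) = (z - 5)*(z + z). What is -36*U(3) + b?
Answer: -252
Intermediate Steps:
f(z) = 2*z*(-5 + z) (f(z) = (-5 + z)*(2*z) = 2*z*(-5 + z))
U(s) = 12 + s
b = 288 (b = (2*(-3)*(-5 - 3))*(4 + 2) = (2*(-3)*(-8))*6 = 48*6 = 288)
-36*U(3) + b = -36*(12 + 3) + 288 = -36*15 + 288 = -540 + 288 = -252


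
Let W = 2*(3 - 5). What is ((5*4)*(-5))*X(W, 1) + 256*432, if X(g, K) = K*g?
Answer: 110992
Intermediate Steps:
W = -4 (W = 2*(-2) = -4)
((5*4)*(-5))*X(W, 1) + 256*432 = ((5*4)*(-5))*(1*(-4)) + 256*432 = (20*(-5))*(-4) + 110592 = -100*(-4) + 110592 = 400 + 110592 = 110992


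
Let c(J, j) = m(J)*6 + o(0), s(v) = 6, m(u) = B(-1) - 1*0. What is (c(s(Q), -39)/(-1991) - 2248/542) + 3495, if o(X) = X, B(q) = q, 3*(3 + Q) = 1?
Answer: 1883529437/539561 ≈ 3490.9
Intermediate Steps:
Q = -8/3 (Q = -3 + (⅓)*1 = -3 + ⅓ = -8/3 ≈ -2.6667)
m(u) = -1 (m(u) = -1 - 1*0 = -1 + 0 = -1)
c(J, j) = -6 (c(J, j) = -1*6 + 0 = -6 + 0 = -6)
(c(s(Q), -39)/(-1991) - 2248/542) + 3495 = (-6/(-1991) - 2248/542) + 3495 = (-6*(-1/1991) - 2248*1/542) + 3495 = (6/1991 - 1124/271) + 3495 = -2236258/539561 + 3495 = 1883529437/539561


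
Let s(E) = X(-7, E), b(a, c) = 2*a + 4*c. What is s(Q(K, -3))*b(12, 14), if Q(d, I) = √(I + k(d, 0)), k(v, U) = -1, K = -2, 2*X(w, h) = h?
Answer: 80*I ≈ 80.0*I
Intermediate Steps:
X(w, h) = h/2
Q(d, I) = √(-1 + I) (Q(d, I) = √(I - 1) = √(-1 + I))
s(E) = E/2
s(Q(K, -3))*b(12, 14) = (√(-1 - 3)/2)*(2*12 + 4*14) = (√(-4)/2)*(24 + 56) = ((2*I)/2)*80 = I*80 = 80*I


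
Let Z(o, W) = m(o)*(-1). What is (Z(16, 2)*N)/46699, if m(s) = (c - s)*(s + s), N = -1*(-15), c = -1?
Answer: 480/2747 ≈ 0.17474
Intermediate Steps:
N = 15
m(s) = 2*s*(-1 - s) (m(s) = (-1 - s)*(s + s) = (-1 - s)*(2*s) = 2*s*(-1 - s))
Z(o, W) = 2*o*(1 + o) (Z(o, W) = -2*o*(1 + o)*(-1) = 2*o*(1 + o))
(Z(16, 2)*N)/46699 = ((2*16*(1 + 16))*15)/46699 = ((2*16*17)*15)*(1/46699) = (544*15)*(1/46699) = 8160*(1/46699) = 480/2747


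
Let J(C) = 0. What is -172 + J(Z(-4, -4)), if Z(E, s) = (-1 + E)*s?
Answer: -172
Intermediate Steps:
Z(E, s) = s*(-1 + E)
-172 + J(Z(-4, -4)) = -172 + 0 = -172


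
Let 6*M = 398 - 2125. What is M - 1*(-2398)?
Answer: 12661/6 ≈ 2110.2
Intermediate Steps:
M = -1727/6 (M = (398 - 2125)/6 = (⅙)*(-1727) = -1727/6 ≈ -287.83)
M - 1*(-2398) = -1727/6 - 1*(-2398) = -1727/6 + 2398 = 12661/6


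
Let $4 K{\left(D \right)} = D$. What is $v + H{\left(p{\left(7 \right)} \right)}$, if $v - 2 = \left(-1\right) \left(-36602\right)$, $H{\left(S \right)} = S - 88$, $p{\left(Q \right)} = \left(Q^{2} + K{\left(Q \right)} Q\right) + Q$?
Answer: $\frac{146337}{4} \approx 36584.0$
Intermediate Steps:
$K{\left(D \right)} = \frac{D}{4}$
$p{\left(Q \right)} = Q + \frac{5 Q^{2}}{4}$ ($p{\left(Q \right)} = \left(Q^{2} + \frac{Q}{4} Q\right) + Q = \left(Q^{2} + \frac{Q^{2}}{4}\right) + Q = \frac{5 Q^{2}}{4} + Q = Q + \frac{5 Q^{2}}{4}$)
$H{\left(S \right)} = -88 + S$ ($H{\left(S \right)} = S - 88 = -88 + S$)
$v = 36604$ ($v = 2 - -36602 = 2 + 36602 = 36604$)
$v + H{\left(p{\left(7 \right)} \right)} = 36604 - \left(88 - \frac{7 \left(4 + 5 \cdot 7\right)}{4}\right) = 36604 - \left(88 - \frac{7 \left(4 + 35\right)}{4}\right) = 36604 - \left(88 - \frac{273}{4}\right) = 36604 + \left(-88 + \frac{273}{4}\right) = 36604 - \frac{79}{4} = \frac{146337}{4}$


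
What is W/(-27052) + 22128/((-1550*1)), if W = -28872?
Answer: -69231882/5241325 ≈ -13.209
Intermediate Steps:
W/(-27052) + 22128/((-1550*1)) = -28872/(-27052) + 22128/((-1550*1)) = -28872*(-1/27052) + 22128/(-1550) = 7218/6763 + 22128*(-1/1550) = 7218/6763 - 11064/775 = -69231882/5241325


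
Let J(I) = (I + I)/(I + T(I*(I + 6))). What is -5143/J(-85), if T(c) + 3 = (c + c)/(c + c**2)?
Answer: -1519771929/570860 ≈ -2662.3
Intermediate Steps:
T(c) = -3 + 2*c/(c + c**2) (T(c) = -3 + (c + c)/(c + c**2) = -3 + (2*c)/(c + c**2) = -3 + 2*c/(c + c**2))
J(I) = 2*I/(I + (-1 - 3*I*(6 + I))/(1 + I*(6 + I))) (J(I) = (I + I)/(I + (-1 - 3*I*(I + 6))/(1 + I*(I + 6))) = (2*I)/(I + (-1 - 3*I*(6 + I))/(1 + I*(6 + I))) = 2*I/(I + (-1 - 3*I*(6 + I))/(1 + I*(6 + I))))
-5143/J(-85) = -5143*(-(-1 + (-85)**3 - 17*(-85) + 3*(-85)**2)/(170*(1 + (-85)**2 + 6*(-85)))) = -5143*(-(-1 - 614125 + 1445 + 3*7225)/(170*(1 + 7225 - 510))) = -5143/(2*(-85)*6716/(-1 - 614125 + 1445 + 21675)) = -5143/(2*(-85)*6716/(-591006)) = -5143/(2*(-85)*(-1/591006)*6716) = -5143/570860/295503 = -5143*295503/570860 = -1519771929/570860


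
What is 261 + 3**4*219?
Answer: 18000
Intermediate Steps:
261 + 3**4*219 = 261 + 81*219 = 261 + 17739 = 18000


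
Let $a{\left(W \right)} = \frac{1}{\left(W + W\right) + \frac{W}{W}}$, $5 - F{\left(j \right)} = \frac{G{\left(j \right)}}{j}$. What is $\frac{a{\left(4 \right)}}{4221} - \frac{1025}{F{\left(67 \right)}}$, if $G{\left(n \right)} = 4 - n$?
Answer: $- \frac{2608894177}{15119622} \approx -172.55$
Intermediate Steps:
$F{\left(j \right)} = 5 - \frac{4 - j}{j}$
$a{\left(W \right)} = \frac{1}{1 + 2 W}$ ($a{\left(W \right)} = \frac{1}{2 W + 1} = \frac{1}{1 + 2 W}$)
$\frac{a{\left(4 \right)}}{4221} - \frac{1025}{F{\left(67 \right)}} = \frac{1}{\left(1 + 2 \cdot 4\right) 4221} - \frac{1025}{6 - \frac{4}{67}} = \frac{1}{1 + 8} \cdot \frac{1}{4221} - \frac{1025}{6 - \frac{4}{67}} = \frac{1}{9} \cdot \frac{1}{4221} - \frac{1025}{6 - \frac{4}{67}} = \frac{1}{9} \cdot \frac{1}{4221} - \frac{1025}{\frac{398}{67}} = \frac{1}{37989} - \frac{68675}{398} = - \frac{2608894177}{15119622}$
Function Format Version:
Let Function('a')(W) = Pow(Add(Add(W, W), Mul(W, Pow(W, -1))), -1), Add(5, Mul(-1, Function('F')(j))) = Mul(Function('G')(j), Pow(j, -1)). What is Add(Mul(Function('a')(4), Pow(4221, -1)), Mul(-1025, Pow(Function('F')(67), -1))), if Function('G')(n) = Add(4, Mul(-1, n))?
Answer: Rational(-2608894177, 15119622) ≈ -172.55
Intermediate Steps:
Function('F')(j) = Add(5, Mul(-1, Pow(j, -1), Add(4, Mul(-1, j)))) (Function('F')(j) = Add(5, Mul(-1, Mul(Add(4, Mul(-1, j)), Pow(j, -1)))) = Add(5, Mul(-1, Mul(Pow(j, -1), Add(4, Mul(-1, j))))) = Add(5, Mul(-1, Pow(j, -1), Add(4, Mul(-1, j)))))
Function('a')(W) = Pow(Add(1, Mul(2, W)), -1) (Function('a')(W) = Pow(Add(Mul(2, W), 1), -1) = Pow(Add(1, Mul(2, W)), -1))
Add(Mul(Function('a')(4), Pow(4221, -1)), Mul(-1025, Pow(Function('F')(67), -1))) = Add(Mul(Pow(Add(1, Mul(2, 4)), -1), Pow(4221, -1)), Mul(-1025, Pow(Add(6, Mul(-4, Pow(67, -1))), -1))) = Add(Mul(Pow(Add(1, 8), -1), Rational(1, 4221)), Mul(-1025, Pow(Add(6, Mul(-4, Rational(1, 67))), -1))) = Add(Mul(Pow(9, -1), Rational(1, 4221)), Mul(-1025, Pow(Add(6, Rational(-4, 67)), -1))) = Add(Mul(Rational(1, 9), Rational(1, 4221)), Mul(-1025, Pow(Rational(398, 67), -1))) = Add(Rational(1, 37989), Mul(-1025, Rational(67, 398))) = Add(Rational(1, 37989), Rational(-68675, 398)) = Rational(-2608894177, 15119622)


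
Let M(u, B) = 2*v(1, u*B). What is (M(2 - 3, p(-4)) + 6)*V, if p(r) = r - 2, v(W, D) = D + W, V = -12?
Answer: -240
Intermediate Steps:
p(r) = -2 + r
M(u, B) = 2 + 2*B*u (M(u, B) = 2*(u*B + 1) = 2*(B*u + 1) = 2*(1 + B*u) = 2 + 2*B*u)
(M(2 - 3, p(-4)) + 6)*V = ((2 + 2*(-2 - 4)*(2 - 3)) + 6)*(-12) = ((2 + 2*(-6)*(-1)) + 6)*(-12) = ((2 + 12) + 6)*(-12) = (14 + 6)*(-12) = 20*(-12) = -240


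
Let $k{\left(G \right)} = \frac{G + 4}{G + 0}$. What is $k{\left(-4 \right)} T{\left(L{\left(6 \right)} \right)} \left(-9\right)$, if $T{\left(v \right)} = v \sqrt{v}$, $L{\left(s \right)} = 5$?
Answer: $0$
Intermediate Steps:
$k{\left(G \right)} = \frac{4 + G}{G}$
$T{\left(v \right)} = v^{\frac{3}{2}}$
$k{\left(-4 \right)} T{\left(L{\left(6 \right)} \right)} \left(-9\right) = \frac{4 - 4}{-4} \cdot 5^{\frac{3}{2}} \left(-9\right) = \left(- \frac{1}{4}\right) 0 \cdot 5 \sqrt{5} \left(-9\right) = 0 \cdot 5 \sqrt{5} \left(-9\right) = 0 \left(-9\right) = 0$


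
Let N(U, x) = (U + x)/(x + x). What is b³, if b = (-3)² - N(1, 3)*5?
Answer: 4913/27 ≈ 181.96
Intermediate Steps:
N(U, x) = (U + x)/(2*x) (N(U, x) = (U + x)/((2*x)) = (U + x)*(1/(2*x)) = (U + x)/(2*x))
b = 17/3 (b = (-3)² - (½)*(1 + 3)/3*5 = 9 - (½)*(⅓)*4*5 = 9 - 2*5/3 = 9 - 1*10/3 = 9 - 10/3 = 17/3 ≈ 5.6667)
b³ = (17/3)³ = 4913/27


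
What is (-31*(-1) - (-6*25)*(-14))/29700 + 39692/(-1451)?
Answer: -1181854519/43094700 ≈ -27.425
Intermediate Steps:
(-31*(-1) - (-6*25)*(-14))/29700 + 39692/(-1451) = (31 - (-150)*(-14))*(1/29700) + 39692*(-1/1451) = (31 - 1*2100)*(1/29700) - 39692/1451 = (31 - 2100)*(1/29700) - 39692/1451 = -2069*1/29700 - 39692/1451 = -2069/29700 - 39692/1451 = -1181854519/43094700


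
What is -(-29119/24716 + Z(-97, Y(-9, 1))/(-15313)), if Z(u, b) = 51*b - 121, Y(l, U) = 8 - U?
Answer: 12208979/10229084 ≈ 1.1936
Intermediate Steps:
Z(u, b) = -121 + 51*b
-(-29119/24716 + Z(-97, Y(-9, 1))/(-15313)) = -(-29119/24716 + (-121 + 51*(8 - 1*1))/(-15313)) = -(-29119*1/24716 + (-121 + 51*(8 - 1))*(-1/15313)) = -(-787/668 + (-121 + 51*7)*(-1/15313)) = -(-787/668 + (-121 + 357)*(-1/15313)) = -(-787/668 + 236*(-1/15313)) = -(-787/668 - 236/15313) = -1*(-12208979/10229084) = 12208979/10229084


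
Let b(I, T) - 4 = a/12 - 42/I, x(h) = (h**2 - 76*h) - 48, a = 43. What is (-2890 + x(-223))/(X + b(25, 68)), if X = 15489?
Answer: 19121700/4648471 ≈ 4.1135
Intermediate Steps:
x(h) = -48 + h**2 - 76*h
b(I, T) = 91/12 - 42/I (b(I, T) = 4 + (43/12 - 42/I) = 91/12 - 42/I)
(-2890 + x(-223))/(X + b(25, 68)) = (-2890 + (-48 + (-223)**2 - 76*(-223)))/(15489 + (91/12 - 42/25)) = (-2890 + (-48 + 49729 + 16948))/(15489 + (91/12 - 42*1/25)) = (-2890 + 66629)/(15489 + (91/12 - 42/25)) = 63739/(15489 + 1771/300) = 63739/(4648471/300) = 63739*(300/4648471) = 19121700/4648471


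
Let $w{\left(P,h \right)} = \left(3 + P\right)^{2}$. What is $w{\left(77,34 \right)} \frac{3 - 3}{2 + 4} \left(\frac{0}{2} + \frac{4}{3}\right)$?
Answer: $0$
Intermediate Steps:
$w{\left(77,34 \right)} \frac{3 - 3}{2 + 4} \left(\frac{0}{2} + \frac{4}{3}\right) = \left(3 + 77\right)^{2} \frac{3 - 3}{2 + 4} \left(\frac{0}{2} + \frac{4}{3}\right) = 80^{2} \cdot \frac{0}{6} \left(0 \cdot \frac{1}{2} + 4 \cdot \frac{1}{3}\right) = 6400 \cdot 0 \cdot \frac{1}{6} \left(0 + \frac{4}{3}\right) = 6400 \cdot 0 \cdot \frac{4}{3} = 6400 \cdot 0 = 0$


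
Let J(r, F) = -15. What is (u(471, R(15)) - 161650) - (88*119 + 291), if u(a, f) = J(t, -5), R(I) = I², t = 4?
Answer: -172428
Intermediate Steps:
u(a, f) = -15
(u(471, R(15)) - 161650) - (88*119 + 291) = (-15 - 161650) - (88*119 + 291) = -161665 - (10472 + 291) = -161665 - 1*10763 = -161665 - 10763 = -172428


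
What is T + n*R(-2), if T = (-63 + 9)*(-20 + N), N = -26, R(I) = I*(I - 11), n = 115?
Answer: 5474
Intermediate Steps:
R(I) = I*(-11 + I)
T = 2484 (T = (-63 + 9)*(-20 - 26) = -54*(-46) = 2484)
T + n*R(-2) = 2484 + 115*(-2*(-11 - 2)) = 2484 + 115*(-2*(-13)) = 2484 + 115*26 = 2484 + 2990 = 5474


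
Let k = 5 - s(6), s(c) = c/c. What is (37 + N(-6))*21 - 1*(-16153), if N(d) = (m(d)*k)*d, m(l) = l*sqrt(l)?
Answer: 16930 + 3024*I*sqrt(6) ≈ 16930.0 + 7407.3*I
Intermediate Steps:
s(c) = 1
m(l) = l**(3/2)
k = 4 (k = 5 - 1*1 = 5 - 1 = 4)
N(d) = 4*d**(5/2) (N(d) = (d**(3/2)*4)*d = (4*d**(3/2))*d = 4*d**(5/2))
(37 + N(-6))*21 - 1*(-16153) = (37 + 4*(-6)**(5/2))*21 - 1*(-16153) = (37 + 4*(36*I*sqrt(6)))*21 + 16153 = (37 + 144*I*sqrt(6))*21 + 16153 = (777 + 3024*I*sqrt(6)) + 16153 = 16930 + 3024*I*sqrt(6)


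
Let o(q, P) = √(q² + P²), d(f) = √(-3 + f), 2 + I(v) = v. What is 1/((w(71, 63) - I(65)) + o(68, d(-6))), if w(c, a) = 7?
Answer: 56/1479 + √4615/1479 ≈ 0.083796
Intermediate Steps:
I(v) = -2 + v
o(q, P) = √(P² + q²)
1/((w(71, 63) - I(65)) + o(68, d(-6))) = 1/((7 - (-2 + 65)) + √((√(-3 - 6))² + 68²)) = 1/((7 - 1*63) + √((√(-9))² + 4624)) = 1/((7 - 63) + √((3*I)² + 4624)) = 1/(-56 + √(-9 + 4624)) = 1/(-56 + √4615)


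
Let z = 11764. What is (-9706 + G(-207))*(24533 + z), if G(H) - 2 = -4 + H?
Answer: -359884755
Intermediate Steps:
G(H) = -2 + H (G(H) = 2 + (-4 + H) = -2 + H)
(-9706 + G(-207))*(24533 + z) = (-9706 + (-2 - 207))*(24533 + 11764) = (-9706 - 209)*36297 = -9915*36297 = -359884755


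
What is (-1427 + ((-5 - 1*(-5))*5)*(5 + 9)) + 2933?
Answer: 1506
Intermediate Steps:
(-1427 + ((-5 - 1*(-5))*5)*(5 + 9)) + 2933 = (-1427 + ((-5 + 5)*5)*14) + 2933 = (-1427 + (0*5)*14) + 2933 = (-1427 + 0*14) + 2933 = (-1427 + 0) + 2933 = -1427 + 2933 = 1506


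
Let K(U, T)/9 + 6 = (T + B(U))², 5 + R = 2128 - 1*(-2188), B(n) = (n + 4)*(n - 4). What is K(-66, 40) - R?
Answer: 172655235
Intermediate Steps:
B(n) = (-4 + n)*(4 + n) (B(n) = (4 + n)*(-4 + n) = (-4 + n)*(4 + n))
R = 4311 (R = -5 + (2128 - 1*(-2188)) = -5 + (2128 + 2188) = -5 + 4316 = 4311)
K(U, T) = -54 + 9*(-16 + T + U²)² (K(U, T) = -54 + 9*(T + (-16 + U²))² = -54 + 9*(-16 + T + U²)²)
K(-66, 40) - R = (-54 + 9*(-16 + 40 + (-66)²)²) - 1*4311 = (-54 + 9*(-16 + 40 + 4356)²) - 4311 = (-54 + 9*4380²) - 4311 = (-54 + 9*19184400) - 4311 = (-54 + 172659600) - 4311 = 172659546 - 4311 = 172655235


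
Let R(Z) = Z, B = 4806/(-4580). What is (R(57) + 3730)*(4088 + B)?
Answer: 35442976079/2290 ≈ 1.5477e+7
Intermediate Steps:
B = -2403/2290 (B = 4806*(-1/4580) = -2403/2290 ≈ -1.0493)
(R(57) + 3730)*(4088 + B) = (57 + 3730)*(4088 - 2403/2290) = 3787*(9359117/2290) = 35442976079/2290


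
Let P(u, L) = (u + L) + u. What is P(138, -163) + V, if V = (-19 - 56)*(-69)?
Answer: 5288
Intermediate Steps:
P(u, L) = L + 2*u (P(u, L) = (L + u) + u = L + 2*u)
V = 5175 (V = -75*(-69) = 5175)
P(138, -163) + V = (-163 + 2*138) + 5175 = (-163 + 276) + 5175 = 113 + 5175 = 5288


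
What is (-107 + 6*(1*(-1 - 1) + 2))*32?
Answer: -3424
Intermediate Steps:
(-107 + 6*(1*(-1 - 1) + 2))*32 = (-107 + 6*(1*(-2) + 2))*32 = (-107 + 6*(-2 + 2))*32 = (-107 + 6*0)*32 = (-107 + 0)*32 = -107*32 = -3424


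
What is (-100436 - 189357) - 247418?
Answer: -537211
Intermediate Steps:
(-100436 - 189357) - 247418 = -289793 - 247418 = -537211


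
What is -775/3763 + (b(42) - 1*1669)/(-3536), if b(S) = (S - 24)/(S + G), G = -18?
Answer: 14148899/53223872 ≈ 0.26584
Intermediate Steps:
b(S) = (-24 + S)/(-18 + S) (b(S) = (S - 24)/(S - 18) = (-24 + S)/(-18 + S))
-775/3763 + (b(42) - 1*1669)/(-3536) = -775/3763 + ((-24 + 42)/(-18 + 42) - 1*1669)/(-3536) = -775*1/3763 + (18/24 - 1669)*(-1/3536) = -775/3763 + ((1/24)*18 - 1669)*(-1/3536) = -775/3763 + (¾ - 1669)*(-1/3536) = -775/3763 - 6673/4*(-1/3536) = -775/3763 + 6673/14144 = 14148899/53223872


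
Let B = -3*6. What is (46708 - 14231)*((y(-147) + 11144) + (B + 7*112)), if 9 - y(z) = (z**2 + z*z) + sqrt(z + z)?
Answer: -1016497623 - 227339*I*sqrt(6) ≈ -1.0165e+9 - 5.5687e+5*I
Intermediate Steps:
B = -18
y(z) = 9 - 2*z**2 - sqrt(2)*sqrt(z) (y(z) = 9 - ((z**2 + z*z) + sqrt(z + z)) = 9 - ((z**2 + z**2) + sqrt(2*z)) = 9 - (2*z**2 + sqrt(2)*sqrt(z)) = 9 + (-2*z**2 - sqrt(2)*sqrt(z)) = 9 - 2*z**2 - sqrt(2)*sqrt(z))
(46708 - 14231)*((y(-147) + 11144) + (B + 7*112)) = (46708 - 14231)*(((9 - 2*(-147)**2 - sqrt(2)*sqrt(-147)) + 11144) + (-18 + 7*112)) = 32477*(((9 - 2*21609 - sqrt(2)*7*I*sqrt(3)) + 11144) + (-18 + 784)) = 32477*(((9 - 43218 - 7*I*sqrt(6)) + 11144) + 766) = 32477*(((-43209 - 7*I*sqrt(6)) + 11144) + 766) = 32477*((-32065 - 7*I*sqrt(6)) + 766) = 32477*(-31299 - 7*I*sqrt(6)) = -1016497623 - 227339*I*sqrt(6)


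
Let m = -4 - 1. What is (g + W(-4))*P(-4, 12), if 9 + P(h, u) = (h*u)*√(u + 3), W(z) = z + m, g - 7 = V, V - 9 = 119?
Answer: -1134 - 6048*√15 ≈ -24558.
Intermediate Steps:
V = 128 (V = 9 + 119 = 128)
g = 135 (g = 7 + 128 = 135)
m = -5
W(z) = -5 + z (W(z) = z - 5 = -5 + z)
P(h, u) = -9 + h*u*√(3 + u) (P(h, u) = -9 + (h*u)*√(u + 3) = -9 + (h*u)*√(3 + u) = -9 + h*u*√(3 + u))
(g + W(-4))*P(-4, 12) = (135 + (-5 - 4))*(-9 - 4*12*√(3 + 12)) = (135 - 9)*(-9 - 4*12*√15) = 126*(-9 - 48*√15) = -1134 - 6048*√15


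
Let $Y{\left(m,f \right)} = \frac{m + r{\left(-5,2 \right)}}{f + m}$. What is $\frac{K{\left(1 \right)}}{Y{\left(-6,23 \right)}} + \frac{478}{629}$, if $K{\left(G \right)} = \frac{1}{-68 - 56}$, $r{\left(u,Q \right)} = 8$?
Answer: $\frac{107851}{155992} \approx 0.69139$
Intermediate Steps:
$Y{\left(m,f \right)} = \frac{8 + m}{f + m}$ ($Y{\left(m,f \right)} = \frac{m + 8}{f + m} = \frac{8 + m}{f + m}$)
$K{\left(G \right)} = - \frac{1}{124}$ ($K{\left(G \right)} = \frac{1}{-124} = - \frac{1}{124}$)
$\frac{K{\left(1 \right)}}{Y{\left(-6,23 \right)}} + \frac{478}{629} = - \frac{1}{124 \frac{8 - 6}{23 - 6}} + \frac{478}{629} = - \frac{1}{124 \cdot \frac{1}{17} \cdot 2} + 478 \cdot \frac{1}{629} = - \frac{1}{124 \cdot \frac{1}{17} \cdot 2} + \frac{478}{629} = - \frac{1}{124 \cdot \frac{2}{17}} + \frac{478}{629} = \left(- \frac{1}{124}\right) \frac{17}{2} + \frac{478}{629} = - \frac{17}{248} + \frac{478}{629} = \frac{107851}{155992}$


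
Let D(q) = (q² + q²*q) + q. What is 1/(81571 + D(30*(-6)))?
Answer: -1/5718209 ≈ -1.7488e-7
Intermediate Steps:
D(q) = q + q² + q³ (D(q) = (q² + q³) + q = q + q² + q³)
1/(81571 + D(30*(-6))) = 1/(81571 + (30*(-6))*(1 + 30*(-6) + (30*(-6))²)) = 1/(81571 - 180*(1 - 180 + (-180)²)) = 1/(81571 - 180*(1 - 180 + 32400)) = 1/(81571 - 180*32221) = 1/(81571 - 5799780) = 1/(-5718209) = -1/5718209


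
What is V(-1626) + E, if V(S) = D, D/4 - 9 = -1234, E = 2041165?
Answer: 2036265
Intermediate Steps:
D = -4900 (D = 36 + 4*(-1234) = 36 - 4936 = -4900)
V(S) = -4900
V(-1626) + E = -4900 + 2041165 = 2036265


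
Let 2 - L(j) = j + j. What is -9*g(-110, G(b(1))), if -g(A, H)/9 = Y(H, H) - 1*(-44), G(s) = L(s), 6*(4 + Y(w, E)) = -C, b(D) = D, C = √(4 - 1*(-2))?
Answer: 3240 - 27*√6/2 ≈ 3206.9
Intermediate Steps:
C = √6 (C = √(4 + 2) = √6 ≈ 2.4495)
L(j) = 2 - 2*j (L(j) = 2 - (j + j) = 2 - 2*j)
Y(w, E) = -4 - √6/6 (Y(w, E) = -4 + (-√6)/6 = -4 - √6/6)
G(s) = 2 - 2*s
g(A, H) = -360 + 3*√6/2 (g(A, H) = -9*((-4 - √6/6) - 1*(-44)) = -9*((-4 - √6/6) + 44) = -9*(40 - √6/6) = -360 + 3*√6/2)
-9*g(-110, G(b(1))) = -9*(-360 + 3*√6/2) = 3240 - 27*√6/2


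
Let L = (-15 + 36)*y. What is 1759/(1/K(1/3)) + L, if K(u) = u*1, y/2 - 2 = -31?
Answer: -1895/3 ≈ -631.67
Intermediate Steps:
y = -58 (y = 4 + 2*(-31) = 4 - 62 = -58)
K(u) = u
L = -1218 (L = (-15 + 36)*(-58) = 21*(-58) = -1218)
1759/(1/K(1/3)) + L = 1759/(1/(1/3)) - 1218 = 1759/(1/(⅓)) - 1218 = 1759/3 - 1218 = -1895/3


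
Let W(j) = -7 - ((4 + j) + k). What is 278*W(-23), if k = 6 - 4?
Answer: 2780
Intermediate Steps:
k = 2
W(j) = -13 - j (W(j) = -7 - ((4 + j) + 2) = -7 - (6 + j) = -7 + (-6 - j) = -13 - j)
278*W(-23) = 278*(-13 - 1*(-23)) = 278*(-13 + 23) = 278*10 = 2780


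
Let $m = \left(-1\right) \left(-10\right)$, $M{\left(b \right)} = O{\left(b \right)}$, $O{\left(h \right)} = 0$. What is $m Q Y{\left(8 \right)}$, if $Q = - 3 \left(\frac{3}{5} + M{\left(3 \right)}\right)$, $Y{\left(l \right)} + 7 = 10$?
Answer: $-54$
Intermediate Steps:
$M{\left(b \right)} = 0$
$Y{\left(l \right)} = 3$ ($Y{\left(l \right)} = -7 + 10 = 3$)
$m = 10$
$Q = - \frac{9}{5}$ ($Q = - 3 \left(\frac{3}{5} + 0\right) = \left(-3\right) \frac{3}{5} = - \frac{9}{5} \approx -1.8$)
$m Q Y{\left(8 \right)} = 10 \left(- \frac{9}{5}\right) 3 = \left(-18\right) 3 = -54$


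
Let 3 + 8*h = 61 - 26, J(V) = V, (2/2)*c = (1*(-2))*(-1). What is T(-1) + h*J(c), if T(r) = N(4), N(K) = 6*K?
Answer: 32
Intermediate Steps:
c = 2 (c = (1*(-2))*(-1) = -2*(-1) = 2)
h = 4 (h = -3/8 + (61 - 26)/8 = -3/8 + (⅛)*35 = -3/8 + 35/8 = 4)
T(r) = 24 (T(r) = 6*4 = 24)
T(-1) + h*J(c) = 24 + 4*2 = 24 + 8 = 32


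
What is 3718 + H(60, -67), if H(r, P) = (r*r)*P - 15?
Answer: -237497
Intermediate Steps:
H(r, P) = -15 + P*r**2 (H(r, P) = r**2*P - 15 = P*r**2 - 15 = -15 + P*r**2)
3718 + H(60, -67) = 3718 + (-15 - 67*60**2) = 3718 + (-15 - 67*3600) = 3718 + (-15 - 241200) = 3718 - 241215 = -237497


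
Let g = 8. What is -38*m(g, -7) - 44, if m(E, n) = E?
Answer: -348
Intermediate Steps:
-38*m(g, -7) - 44 = -38*8 - 44 = -304 - 44 = -348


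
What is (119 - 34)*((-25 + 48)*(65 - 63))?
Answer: 3910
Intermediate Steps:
(119 - 34)*((-25 + 48)*(65 - 63)) = 85*(23*2) = 85*46 = 3910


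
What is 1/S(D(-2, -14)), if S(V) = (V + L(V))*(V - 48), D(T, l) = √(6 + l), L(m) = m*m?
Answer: 47/20808 + 7*I*√2/10404 ≈ 0.0022587 + 0.00095151*I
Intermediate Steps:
L(m) = m²
S(V) = (-48 + V)*(V + V²) (S(V) = (V + V²)*(V - 48) = (V + V²)*(-48 + V) = (-48 + V)*(V + V²))
1/S(D(-2, -14)) = 1/(√(6 - 14)*(-48 + (√(6 - 14))² - 47*√(6 - 14))) = 1/(√(-8)*(-48 + (√(-8))² - 94*I*√2)) = 1/((2*I*√2)*(-48 + (2*I*√2)² - 94*I*√2)) = 1/((2*I*√2)*(-48 - 8 - 94*I*√2)) = 1/((2*I*√2)*(-56 - 94*I*√2)) = 1/(2*I*√2*(-56 - 94*I*√2)) = -I*√2/(4*(-56 - 94*I*√2))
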